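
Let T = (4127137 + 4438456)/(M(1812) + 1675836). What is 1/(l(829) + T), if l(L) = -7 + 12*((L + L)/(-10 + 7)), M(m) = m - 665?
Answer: -1676983/11124924544 ≈ -0.00015074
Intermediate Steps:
M(m) = -665 + m
l(L) = -7 - 8*L (l(L) = -7 + 12*((2*L)/(-3)) = -7 + 12*((2*L)*(-⅓)) = -7 + 12*(-2*L/3) = -7 - 8*L)
T = 8565593/1676983 (T = (4127137 + 4438456)/((-665 + 1812) + 1675836) = 8565593/(1147 + 1675836) = 8565593/1676983 ≈ 5.1077)
1/(l(829) + T) = 1/((-7 - 8*829) + 8565593/1676983) = 1/((-7 - 6632) + 8565593/1676983) = 1/(-6639 + 8565593/1676983) = 1/(-11124924544/1676983) = -1676983/11124924544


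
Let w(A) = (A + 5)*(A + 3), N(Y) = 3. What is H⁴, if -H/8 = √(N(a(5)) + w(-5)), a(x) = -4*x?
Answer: 36864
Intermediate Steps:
w(A) = (3 + A)*(5 + A) (w(A) = (5 + A)*(3 + A) = (3 + A)*(5 + A))
H = -8*√3 (H = -8*√(3 + (15 + (-5)² + 8*(-5))) = -8*√(3 + (15 + 25 - 40)) = -8*√(3 + 0) = -8*√3 ≈ -13.856)
H⁴ = (-8*√3)⁴ = 36864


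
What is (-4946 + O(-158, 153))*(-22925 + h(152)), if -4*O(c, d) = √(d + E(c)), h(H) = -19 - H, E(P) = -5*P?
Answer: 114232816 + 5774*√943 ≈ 1.1441e+8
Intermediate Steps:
O(c, d) = -√(d - 5*c)/4
(-4946 + O(-158, 153))*(-22925 + h(152)) = (-4946 - √(153 - 5*(-158))/4)*(-22925 + (-19 - 1*152)) = (-4946 - √(153 + 790)/4)*(-22925 + (-19 - 152)) = (-4946 - √943/4)*(-22925 - 171) = (-4946 - √943/4)*(-23096) = 114232816 + 5774*√943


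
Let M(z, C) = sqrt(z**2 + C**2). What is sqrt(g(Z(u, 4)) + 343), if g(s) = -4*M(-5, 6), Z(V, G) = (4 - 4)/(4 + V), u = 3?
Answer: sqrt(343 - 4*sqrt(61)) ≈ 17.657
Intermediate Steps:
Z(V, G) = 0 (Z(V, G) = 0/(4 + V) = 0)
M(z, C) = sqrt(C**2 + z**2)
g(s) = -4*sqrt(61) (g(s) = -4*sqrt(6**2 + (-5)**2) = -4*sqrt(36 + 25) = -4*sqrt(61))
sqrt(g(Z(u, 4)) + 343) = sqrt(-4*sqrt(61) + 343) = sqrt(343 - 4*sqrt(61))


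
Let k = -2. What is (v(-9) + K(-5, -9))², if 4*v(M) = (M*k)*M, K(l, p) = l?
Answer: 8281/4 ≈ 2070.3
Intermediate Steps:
v(M) = -M²/2 (v(M) = ((M*(-2))*M)/4 = ((-2*M)*M)/4 = (-2*M²)/4 = -M²/2)
(v(-9) + K(-5, -9))² = (-½*(-9)² - 5)² = (-½*81 - 5)² = (-81/2 - 5)² = (-91/2)² = 8281/4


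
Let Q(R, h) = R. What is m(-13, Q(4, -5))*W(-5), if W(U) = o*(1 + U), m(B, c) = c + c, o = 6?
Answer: -192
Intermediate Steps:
m(B, c) = 2*c
W(U) = 6 + 6*U (W(U) = 6*(1 + U) = 6 + 6*U)
m(-13, Q(4, -5))*W(-5) = (2*4)*(6 + 6*(-5)) = 8*(6 - 30) = 8*(-24) = -192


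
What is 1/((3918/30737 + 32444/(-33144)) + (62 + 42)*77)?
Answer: 254686782/2039314906997 ≈ 0.00012489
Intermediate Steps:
1/((3918/30737 + 32444/(-33144)) + (62 + 42)*77) = 1/((3918*(1/30737) + 32444*(-1/33144)) + 104*77) = 1/((3918/30737 - 8111/8286) + 8008) = 1/(-216843259/254686782 + 8008) = 1/(2039314906997/254686782) = 254686782/2039314906997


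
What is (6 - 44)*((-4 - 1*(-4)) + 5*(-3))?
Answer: 570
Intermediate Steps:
(6 - 44)*((-4 - 1*(-4)) + 5*(-3)) = -38*((-4 + 4) - 15) = -38*(0 - 15) = -38*(-15) = 570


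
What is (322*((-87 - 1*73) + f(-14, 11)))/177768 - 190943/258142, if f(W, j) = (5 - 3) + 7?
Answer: -11623733887/11472346764 ≈ -1.0132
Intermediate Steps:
f(W, j) = 9 (f(W, j) = 2 + 7 = 9)
(322*((-87 - 1*73) + f(-14, 11)))/177768 - 190943/258142 = (322*((-87 - 1*73) + 9))/177768 - 190943/258142 = (322*((-87 - 73) + 9))*(1/177768) - 190943*1/258142 = (322*(-160 + 9))*(1/177768) - 190943/258142 = (322*(-151))*(1/177768) - 190943/258142 = -48622*1/177768 - 190943/258142 = -24311/88884 - 190943/258142 = -11623733887/11472346764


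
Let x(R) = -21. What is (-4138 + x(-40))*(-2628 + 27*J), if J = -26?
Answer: 13849470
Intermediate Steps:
(-4138 + x(-40))*(-2628 + 27*J) = (-4138 - 21)*(-2628 + 27*(-26)) = -4159*(-2628 - 702) = -4159*(-3330) = 13849470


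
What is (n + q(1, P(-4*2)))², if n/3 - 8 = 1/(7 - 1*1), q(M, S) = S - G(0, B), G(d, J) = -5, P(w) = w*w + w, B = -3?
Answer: 29241/4 ≈ 7310.3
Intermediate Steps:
P(w) = w + w² (P(w) = w² + w = w + w²)
q(M, S) = 5 + S (q(M, S) = S - 1*(-5) = S + 5 = 5 + S)
n = 49/2 (n = 24 + 3/(7 - 1*1) = 24 + 3/(7 - 1) = 24 + 3/6 = 24 + 3*(⅙) = 24 + ½ = 49/2 ≈ 24.500)
(n + q(1, P(-4*2)))² = (49/2 + (5 + (-4*2)*(1 - 4*2)))² = (49/2 + (5 - 8*(1 - 8)))² = (49/2 + (5 - 8*(-7)))² = (49/2 + (5 + 56))² = (49/2 + 61)² = (171/2)² = 29241/4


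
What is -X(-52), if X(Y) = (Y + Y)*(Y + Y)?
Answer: -10816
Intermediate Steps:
X(Y) = 4*Y² (X(Y) = (2*Y)*(2*Y) = 4*Y²)
-X(-52) = -4*(-52)² = -4*2704 = -1*10816 = -10816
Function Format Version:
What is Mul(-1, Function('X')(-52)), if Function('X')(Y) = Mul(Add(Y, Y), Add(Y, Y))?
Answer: -10816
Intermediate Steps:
Function('X')(Y) = Mul(4, Pow(Y, 2)) (Function('X')(Y) = Mul(Mul(2, Y), Mul(2, Y)) = Mul(4, Pow(Y, 2)))
Mul(-1, Function('X')(-52)) = Mul(-1, Mul(4, Pow(-52, 2))) = Mul(-1, Mul(4, 2704)) = Mul(-1, 10816) = -10816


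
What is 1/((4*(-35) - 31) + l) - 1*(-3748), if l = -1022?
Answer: 4471363/1193 ≈ 3748.0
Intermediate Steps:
1/((4*(-35) - 31) + l) - 1*(-3748) = 1/((4*(-35) - 31) - 1022) - 1*(-3748) = 1/((-140 - 31) - 1022) + 3748 = 1/(-171 - 1022) + 3748 = 1/(-1193) + 3748 = -1/1193 + 3748 = 4471363/1193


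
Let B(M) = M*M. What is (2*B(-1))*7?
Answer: 14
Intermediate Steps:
B(M) = M²
(2*B(-1))*7 = (2*(-1)²)*7 = (2*1)*7 = 2*7 = 14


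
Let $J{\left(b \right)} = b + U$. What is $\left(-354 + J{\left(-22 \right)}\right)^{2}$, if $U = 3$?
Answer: $139129$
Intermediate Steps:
$J{\left(b \right)} = 3 + b$ ($J{\left(b \right)} = b + 3 = 3 + b$)
$\left(-354 + J{\left(-22 \right)}\right)^{2} = \left(-354 + \left(3 - 22\right)\right)^{2} = \left(-354 - 19\right)^{2} = \left(-373\right)^{2} = 139129$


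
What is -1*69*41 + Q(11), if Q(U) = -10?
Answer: -2839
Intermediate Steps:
-1*69*41 + Q(11) = -1*69*41 - 10 = -69*41 - 10 = -2829 - 10 = -2839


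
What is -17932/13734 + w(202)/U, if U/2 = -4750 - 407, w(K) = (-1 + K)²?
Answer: -13700333/2623194 ≈ -5.2228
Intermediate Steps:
U = -10314 (U = 2*(-4750 - 407) = 2*(-5157) = -10314)
-17932/13734 + w(202)/U = -17932/13734 + (-1 + 202)²/(-10314) = -17932*1/13734 + 201²*(-1/10314) = -8966/6867 + 40401*(-1/10314) = -8966/6867 - 4489/1146 = -13700333/2623194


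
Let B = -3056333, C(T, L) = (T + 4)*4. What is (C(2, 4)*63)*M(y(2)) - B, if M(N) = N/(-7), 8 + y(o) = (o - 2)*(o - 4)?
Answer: 3058061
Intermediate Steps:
C(T, L) = 16 + 4*T (C(T, L) = (4 + T)*4 = 16 + 4*T)
y(o) = -8 + (-4 + o)*(-2 + o) (y(o) = -8 + (o - 2)*(o - 4) = -8 + (-2 + o)*(-4 + o) = -8 + (-4 + o)*(-2 + o))
M(N) = -N/7 (M(N) = N*(-⅐) = -N/7)
(C(2, 4)*63)*M(y(2)) - B = ((16 + 4*2)*63)*(-2*(-6 + 2)/7) - 1*(-3056333) = ((16 + 8)*63)*(-2*(-4)/7) + 3056333 = (24*63)*(-⅐*(-8)) + 3056333 = 1512*(8/7) + 3056333 = 1728 + 3056333 = 3058061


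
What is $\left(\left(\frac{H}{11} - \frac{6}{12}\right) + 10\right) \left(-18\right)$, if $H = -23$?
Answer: $- \frac{1467}{11} \approx -133.36$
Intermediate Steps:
$\left(\left(\frac{H}{11} - \frac{6}{12}\right) + 10\right) \left(-18\right) = \left(\left(- \frac{23}{11} - \frac{6}{12}\right) + 10\right) \left(-18\right) = \left(\left(\left(-23\right) \frac{1}{11} - \frac{1}{2}\right) + 10\right) \left(-18\right) = \left(\left(- \frac{23}{11} - \frac{1}{2}\right) + 10\right) \left(-18\right) = \left(- \frac{57}{22} + 10\right) \left(-18\right) = \frac{163}{22} \left(-18\right) = - \frac{1467}{11}$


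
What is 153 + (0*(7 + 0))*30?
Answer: 153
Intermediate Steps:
153 + (0*(7 + 0))*30 = 153 + (0*7)*30 = 153 + 0*30 = 153 + 0 = 153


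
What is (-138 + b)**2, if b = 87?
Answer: 2601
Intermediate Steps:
(-138 + b)**2 = (-138 + 87)**2 = (-51)**2 = 2601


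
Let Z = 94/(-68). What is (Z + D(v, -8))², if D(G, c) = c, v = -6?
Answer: 101761/1156 ≈ 88.029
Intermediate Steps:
Z = -47/34 (Z = 94*(-1/68) = -47/34 ≈ -1.3824)
(Z + D(v, -8))² = (-47/34 - 8)² = (-319/34)² = 101761/1156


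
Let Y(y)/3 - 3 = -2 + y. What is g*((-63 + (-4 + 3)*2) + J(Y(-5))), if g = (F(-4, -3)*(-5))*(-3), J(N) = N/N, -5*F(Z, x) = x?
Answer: -576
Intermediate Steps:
Y(y) = 3 + 3*y (Y(y) = 9 + 3*(-2 + y) = 9 + (-6 + 3*y) = 3 + 3*y)
F(Z, x) = -x/5
J(N) = 1
g = 9 (g = (-⅕*(-3)*(-5))*(-3) = ((⅗)*(-5))*(-3) = -3*(-3) = 9)
g*((-63 + (-4 + 3)*2) + J(Y(-5))) = 9*((-63 + (-4 + 3)*2) + 1) = 9*((-63 - 1*2) + 1) = 9*((-63 - 2) + 1) = 9*(-65 + 1) = 9*(-64) = -576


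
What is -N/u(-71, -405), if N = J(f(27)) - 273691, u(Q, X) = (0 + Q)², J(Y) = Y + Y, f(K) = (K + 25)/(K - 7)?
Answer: 1368429/25205 ≈ 54.292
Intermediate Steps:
f(K) = (25 + K)/(-7 + K)
J(Y) = 2*Y
u(Q, X) = Q²
N = -1368429/5 (N = 2*((25 + 27)/(-7 + 27)) - 273691 = 2*(52/20) - 273691 = 2*((1/20)*52) - 273691 = 2*(13/5) - 273691 = 26/5 - 273691 = -1368429/5 ≈ -2.7369e+5)
-N/u(-71, -405) = -(-1368429)/(5*((-71)²)) = -(-1368429)/(5*5041) = -1*(-1368429/25205) = 1368429/25205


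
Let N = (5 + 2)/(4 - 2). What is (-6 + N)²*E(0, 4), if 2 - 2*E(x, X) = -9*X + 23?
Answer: 375/8 ≈ 46.875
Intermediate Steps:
N = 7/2 ≈ 3.5000
E(x, X) = -21/2 + 9*X/2 (E(x, X) = 1 - (-9*X + 23)/2 = 1 - (23 - 9*X)/2 = 1 + (-23/2 + 9*X/2) = -21/2 + 9*X/2)
(-6 + N)²*E(0, 4) = (-6 + 7/2)²*(-21/2 + (9/2)*4) = (-5/2)²*(-21/2 + 18) = (25/4)*(15/2) = 375/8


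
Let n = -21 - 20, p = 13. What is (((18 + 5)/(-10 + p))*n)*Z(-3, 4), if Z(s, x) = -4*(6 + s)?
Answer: 3772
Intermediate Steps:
Z(s, x) = -24 - 4*s
n = -41
(((18 + 5)/(-10 + p))*n)*Z(-3, 4) = (((18 + 5)/(-10 + 13))*(-41))*(-24 - 4*(-3)) = ((23/3)*(-41))*(-24 + 12) = ((23*(⅓))*(-41))*(-12) = ((23/3)*(-41))*(-12) = -943/3*(-12) = 3772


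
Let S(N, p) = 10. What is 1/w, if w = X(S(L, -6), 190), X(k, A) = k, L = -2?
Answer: 1/10 ≈ 0.10000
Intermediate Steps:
w = 10
1/w = 1/10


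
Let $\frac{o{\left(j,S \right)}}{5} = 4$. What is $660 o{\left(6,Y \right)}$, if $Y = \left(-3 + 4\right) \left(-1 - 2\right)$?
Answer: $13200$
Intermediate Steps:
$Y = -3$ ($Y = 1 \left(-3\right) = -3$)
$o{\left(j,S \right)} = 20$ ($o{\left(j,S \right)} = 5 \cdot 4 = 20$)
$660 o{\left(6,Y \right)} = 660 \cdot 20 = 13200$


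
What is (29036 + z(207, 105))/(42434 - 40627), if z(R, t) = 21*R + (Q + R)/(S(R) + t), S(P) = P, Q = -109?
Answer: 5207797/281892 ≈ 18.474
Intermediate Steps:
z(R, t) = 21*R + (-109 + R)/(R + t)
(29036 + z(207, 105))/(42434 - 40627) = (29036 + (-109 + 207 + 21*207² + 21*207*105)/(207 + 105))/(42434 - 40627) = (29036 + (-109 + 207 + 21*42849 + 456435)/312)/1807 = (29036 + (-109 + 207 + 899829 + 456435)/312)*(1/1807) = (29036 + (1/312)*1356362)*(1/1807) = (29036 + 678181/156)*(1/1807) = (5207797/156)*(1/1807) = 5207797/281892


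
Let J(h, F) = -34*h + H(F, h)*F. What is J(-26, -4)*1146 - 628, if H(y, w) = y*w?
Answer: 535700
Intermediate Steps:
H(y, w) = w*y
J(h, F) = -34*h + h*F² (J(h, F) = -34*h + (h*F)*F = -34*h + (F*h)*F = -34*h + h*F²)
J(-26, -4)*1146 - 628 = -26*(-34 + (-4)²)*1146 - 628 = -26*(-34 + 16)*1146 - 628 = -26*(-18)*1146 - 628 = 468*1146 - 628 = 536328 - 628 = 535700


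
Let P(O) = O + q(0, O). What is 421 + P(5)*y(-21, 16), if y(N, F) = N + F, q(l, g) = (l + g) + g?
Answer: 346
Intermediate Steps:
q(l, g) = l + 2*g (q(l, g) = (g + l) + g = l + 2*g)
y(N, F) = F + N
P(O) = 3*O (P(O) = O + (0 + 2*O) = O + 2*O = 3*O)
421 + P(5)*y(-21, 16) = 421 + (3*5)*(16 - 21) = 421 + 15*(-5) = 421 - 75 = 346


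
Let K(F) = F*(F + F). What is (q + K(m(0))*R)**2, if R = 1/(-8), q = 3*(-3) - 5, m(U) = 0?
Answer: 196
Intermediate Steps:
K(F) = 2*F**2 (K(F) = F*(2*F) = 2*F**2)
q = -14 (q = -9 - 5 = -14)
R = -1/8 ≈ -0.12500
(q + K(m(0))*R)**2 = (-14 + (2*0**2)*(-1/8))**2 = (-14 + (2*0)*(-1/8))**2 = (-14 + 0*(-1/8))**2 = (-14 + 0)**2 = (-14)**2 = 196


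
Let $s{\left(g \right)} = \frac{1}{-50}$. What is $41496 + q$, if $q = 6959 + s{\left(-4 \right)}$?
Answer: $\frac{2422749}{50} \approx 48455.0$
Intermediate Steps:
$s{\left(g \right)} = - \frac{1}{50}$
$q = \frac{347949}{50}$ ($q = 6959 - \frac{1}{50} = \frac{347949}{50} \approx 6959.0$)
$41496 + q = 41496 + \frac{347949}{50} = \frac{2422749}{50}$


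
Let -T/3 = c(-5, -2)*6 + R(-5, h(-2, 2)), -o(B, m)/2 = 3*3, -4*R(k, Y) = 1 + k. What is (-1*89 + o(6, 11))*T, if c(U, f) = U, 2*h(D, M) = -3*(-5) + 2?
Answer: -9309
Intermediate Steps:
h(D, M) = 17/2 (h(D, M) = (-3*(-5) + 2)/2 = (15 + 2)/2 = (1/2)*17 = 17/2)
R(k, Y) = -1/4 - k/4 (R(k, Y) = -(1 + k)/4 = -1/4 - k/4)
o(B, m) = -18 (o(B, m) = -6*3 = -2*9 = -18)
T = 87 (T = -3*(-5*6 + (-1/4 - 1/4*(-5))) = -3*(-30 + (-1/4 + 5/4)) = -3*(-30 + 1) = -3*(-29) = 87)
(-1*89 + o(6, 11))*T = (-1*89 - 18)*87 = (-89 - 18)*87 = -107*87 = -9309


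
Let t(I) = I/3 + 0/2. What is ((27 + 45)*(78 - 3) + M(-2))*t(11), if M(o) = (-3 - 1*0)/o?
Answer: 39611/2 ≈ 19806.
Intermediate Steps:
M(o) = -3/o (M(o) = (-3 + 0)/o = -3/o)
t(I) = I/3 (t(I) = I*(1/3) + 0*(1/2) = I/3 + 0 = I/3)
((27 + 45)*(78 - 3) + M(-2))*t(11) = ((27 + 45)*(78 - 3) - 3/(-2))*((1/3)*11) = (72*75 - 3*(-1/2))*(11/3) = (5400 + 3/2)*(11/3) = (10803/2)*(11/3) = 39611/2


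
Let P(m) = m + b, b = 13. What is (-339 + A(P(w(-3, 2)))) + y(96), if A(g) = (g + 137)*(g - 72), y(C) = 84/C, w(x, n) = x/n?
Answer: -74579/8 ≈ -9322.4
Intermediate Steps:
P(m) = 13 + m (P(m) = m + 13 = 13 + m)
A(g) = (-72 + g)*(137 + g) (A(g) = (137 + g)*(-72 + g) = (-72 + g)*(137 + g))
(-339 + A(P(w(-3, 2)))) + y(96) = (-339 + (-9864 + (13 - 3/2)² + 65*(13 - 3/2))) + 84/96 = (-339 + (-9864 + (13 - 3*½)² + 65*(13 - 3*½))) + 84*(1/96) = (-339 + (-9864 + (13 - 3/2)² + 65*(13 - 3/2))) + 7/8 = (-339 + (-9864 + (23/2)² + 65*(23/2))) + 7/8 = (-339 + (-9864 + 529/4 + 1495/2)) + 7/8 = (-339 - 35937/4) + 7/8 = -37293/4 + 7/8 = -74579/8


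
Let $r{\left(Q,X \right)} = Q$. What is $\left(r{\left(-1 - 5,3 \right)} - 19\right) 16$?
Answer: $-400$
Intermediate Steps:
$\left(r{\left(-1 - 5,3 \right)} - 19\right) 16 = \left(\left(-1 - 5\right) - 19\right) 16 = \left(-6 - 19\right) 16 = \left(-25\right) 16 = -400$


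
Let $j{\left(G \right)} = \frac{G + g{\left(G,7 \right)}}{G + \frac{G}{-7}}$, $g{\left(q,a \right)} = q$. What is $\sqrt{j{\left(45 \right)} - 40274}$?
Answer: $\frac{i \sqrt{362445}}{3} \approx 200.68 i$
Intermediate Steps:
$j{\left(G \right)} = \frac{7}{3}$ ($j{\left(G \right)} = \frac{G + G}{G + \frac{G}{-7}} = \frac{2 G}{G + G \left(- \frac{1}{7}\right)} = \frac{2 G}{G - \frac{G}{7}} = \frac{2 G}{\frac{6}{7} G} = 2 G \frac{7}{6 G} = \frac{7}{3}$)
$\sqrt{j{\left(45 \right)} - 40274} = \sqrt{\frac{7}{3} - 40274} = \sqrt{- \frac{120815}{3}} = \frac{i \sqrt{362445}}{3}$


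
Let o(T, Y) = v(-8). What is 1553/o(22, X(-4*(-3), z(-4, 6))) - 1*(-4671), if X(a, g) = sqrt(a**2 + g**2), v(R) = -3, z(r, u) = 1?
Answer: 12460/3 ≈ 4153.3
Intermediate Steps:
o(T, Y) = -3
1553/o(22, X(-4*(-3), z(-4, 6))) - 1*(-4671) = 1553/(-3) - 1*(-4671) = 1553*(-1/3) + 4671 = -1553/3 + 4671 = 12460/3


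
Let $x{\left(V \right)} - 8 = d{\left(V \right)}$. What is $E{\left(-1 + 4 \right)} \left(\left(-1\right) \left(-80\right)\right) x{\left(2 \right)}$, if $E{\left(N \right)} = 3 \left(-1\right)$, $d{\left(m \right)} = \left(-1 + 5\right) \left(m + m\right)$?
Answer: $-5760$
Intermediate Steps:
$d{\left(m \right)} = 8 m$ ($d{\left(m \right)} = 4 \cdot 2 m = 8 m$)
$x{\left(V \right)} = 8 + 8 V$
$E{\left(N \right)} = -3$
$E{\left(-1 + 4 \right)} \left(\left(-1\right) \left(-80\right)\right) x{\left(2 \right)} = - 3 \left(\left(-1\right) \left(-80\right)\right) \left(8 + 8 \cdot 2\right) = \left(-3\right) 80 \left(8 + 16\right) = \left(-240\right) 24 = -5760$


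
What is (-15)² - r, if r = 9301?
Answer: -9076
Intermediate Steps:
(-15)² - r = (-15)² - 1*9301 = 225 - 9301 = -9076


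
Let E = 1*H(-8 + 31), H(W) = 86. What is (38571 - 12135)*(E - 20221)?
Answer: -532288860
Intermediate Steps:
E = 86 (E = 1*86 = 86)
(38571 - 12135)*(E - 20221) = (38571 - 12135)*(86 - 20221) = 26436*(-20135) = -532288860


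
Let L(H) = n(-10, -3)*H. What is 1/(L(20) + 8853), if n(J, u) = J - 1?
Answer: 1/8633 ≈ 0.00011583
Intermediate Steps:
n(J, u) = -1 + J
L(H) = -11*H (L(H) = (-1 - 10)*H = -11*H)
1/(L(20) + 8853) = 1/(-11*20 + 8853) = 1/(-220 + 8853) = 1/8633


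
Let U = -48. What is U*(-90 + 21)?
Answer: 3312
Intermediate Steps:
U*(-90 + 21) = -48*(-90 + 21) = -48*(-69) = 3312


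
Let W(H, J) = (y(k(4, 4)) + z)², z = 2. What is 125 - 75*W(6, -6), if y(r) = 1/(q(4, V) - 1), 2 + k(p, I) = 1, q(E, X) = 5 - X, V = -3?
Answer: -10750/49 ≈ -219.39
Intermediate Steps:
k(p, I) = -1 (k(p, I) = -2 + 1 = -1)
y(r) = ⅐ (y(r) = 1/((5 - 1*(-3)) - 1) = 1/((5 + 3) - 1) = 1/(8 - 1) = 1/7 = ⅐)
W(H, J) = 225/49 (W(H, J) = (⅐ + 2)² = (15/7)² = 225/49)
125 - 75*W(6, -6) = 125 - 75*225/49 = 125 - 16875/49 = -10750/49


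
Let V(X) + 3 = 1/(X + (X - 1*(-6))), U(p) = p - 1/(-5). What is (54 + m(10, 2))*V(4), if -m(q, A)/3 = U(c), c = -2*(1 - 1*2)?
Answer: -9717/70 ≈ -138.81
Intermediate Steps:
c = 2 (c = -2*(1 - 2) = -2*(-1) = 2)
U(p) = 1/5 + p (U(p) = p - 1*(-1/5) = p + 1/5 = 1/5 + p)
m(q, A) = -33/5 (m(q, A) = -3*(1/5 + 2) = -3*11/5 = -33/5)
V(X) = -3 + 1/(6 + 2*X) (V(X) = -3 + 1/(X + (X - 1*(-6))) = -3 + 1/(X + (X + 6)) = -3 + 1/(X + (6 + X)) = -3 + 1/(6 + 2*X))
(54 + m(10, 2))*V(4) = (54 - 33/5)*((-17 - 6*4)/(2*(3 + 4))) = 237*((1/2)*(-17 - 24)/7)/5 = 237*((1/2)*(1/7)*(-41))/5 = (237/5)*(-41/14) = -9717/70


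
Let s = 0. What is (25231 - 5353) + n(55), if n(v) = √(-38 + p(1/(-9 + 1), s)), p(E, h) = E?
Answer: 19878 + I*√610/4 ≈ 19878.0 + 6.1745*I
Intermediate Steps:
n(v) = I*√610/4 (n(v) = √(-38 + 1/(-9 + 1)) = √(-38 + 1/(-8)) = √(-38 - ⅛) = √(-305/8) = I*√610/4)
(25231 - 5353) + n(55) = (25231 - 5353) + I*√610/4 = 19878 + I*√610/4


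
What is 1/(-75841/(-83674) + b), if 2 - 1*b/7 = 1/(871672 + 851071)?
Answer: 144148797782/2148737135093 ≈ 0.067085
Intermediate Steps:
b = 24118395/1722743 (b = 14 - 7/(871672 + 851071) = 14 - 7/1722743 = 24118395/1722743 ≈ 14.000)
1/(-75841/(-83674) + b) = 1/(-75841/(-83674) + 24118395/1722743) = 1/(-75841*(-1/83674) + 24118395/1722743) = 1/(75841/83674 + 24118395/1722743) = 1/(2148737135093/144148797782) = 144148797782/2148737135093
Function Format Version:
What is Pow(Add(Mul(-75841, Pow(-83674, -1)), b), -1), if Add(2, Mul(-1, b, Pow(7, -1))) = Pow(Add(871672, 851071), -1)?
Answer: Rational(144148797782, 2148737135093) ≈ 0.067085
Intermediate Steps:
b = Rational(24118395, 1722743) (b = Add(14, Mul(-7, Pow(Add(871672, 851071), -1))) = Add(14, Mul(-7, Pow(1722743, -1))) = Add(14, Mul(-7, Rational(1, 1722743))) = Add(14, Rational(-7, 1722743)) = Rational(24118395, 1722743) ≈ 14.000)
Pow(Add(Mul(-75841, Pow(-83674, -1)), b), -1) = Pow(Add(Mul(-75841, Pow(-83674, -1)), Rational(24118395, 1722743)), -1) = Pow(Add(Mul(-75841, Rational(-1, 83674)), Rational(24118395, 1722743)), -1) = Pow(Add(Rational(75841, 83674), Rational(24118395, 1722743)), -1) = Pow(Rational(2148737135093, 144148797782), -1) = Rational(144148797782, 2148737135093)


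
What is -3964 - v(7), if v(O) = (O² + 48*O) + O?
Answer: -4356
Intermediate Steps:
v(O) = O² + 49*O
-3964 - v(7) = -3964 - 7*(49 + 7) = -3964 - 7*56 = -3964 - 1*392 = -3964 - 392 = -4356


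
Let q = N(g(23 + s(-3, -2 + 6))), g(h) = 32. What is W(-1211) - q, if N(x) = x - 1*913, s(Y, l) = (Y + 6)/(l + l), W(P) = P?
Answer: -330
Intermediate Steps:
s(Y, l) = (6 + Y)/(2*l) (s(Y, l) = (6 + Y)/((2*l)) = (6 + Y)*(1/(2*l)) = (6 + Y)/(2*l))
N(x) = -913 + x (N(x) = x - 913 = -913 + x)
q = -881 (q = -913 + 32 = -881)
W(-1211) - q = -1211 - 1*(-881) = -1211 + 881 = -330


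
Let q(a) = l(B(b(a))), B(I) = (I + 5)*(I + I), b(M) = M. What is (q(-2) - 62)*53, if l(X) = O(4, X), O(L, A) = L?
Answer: -3074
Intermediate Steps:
B(I) = 2*I*(5 + I) (B(I) = (5 + I)*(2*I) = 2*I*(5 + I))
l(X) = 4
q(a) = 4
(q(-2) - 62)*53 = (4 - 62)*53 = -58*53 = -3074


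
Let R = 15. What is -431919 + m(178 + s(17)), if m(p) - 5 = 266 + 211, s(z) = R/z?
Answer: -431437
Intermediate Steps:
s(z) = 15/z
m(p) = 482 (m(p) = 5 + (266 + 211) = 5 + 477 = 482)
-431919 + m(178 + s(17)) = -431919 + 482 = -431437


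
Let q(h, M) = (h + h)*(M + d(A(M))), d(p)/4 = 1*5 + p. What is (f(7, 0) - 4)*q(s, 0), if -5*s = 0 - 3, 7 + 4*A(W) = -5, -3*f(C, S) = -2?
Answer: -32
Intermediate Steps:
f(C, S) = ⅔ (f(C, S) = -⅓*(-2) = ⅔)
A(W) = -3 (A(W) = -7/4 + (¼)*(-5) = -7/4 - 5/4 = -3)
s = ⅗ (s = -(0 - 3)/5 = -⅕*(-3) = ⅗ ≈ 0.60000)
d(p) = 20 + 4*p (d(p) = 4*(1*5 + p) = 4*(5 + p) = 20 + 4*p)
q(h, M) = 2*h*(8 + M) (q(h, M) = (h + h)*(M + (20 + 4*(-3))) = (2*h)*(M + (20 - 12)) = (2*h)*(M + 8) = (2*h)*(8 + M) = 2*h*(8 + M))
(f(7, 0) - 4)*q(s, 0) = (⅔ - 4)*(2*(⅗)*(8 + 0)) = -20*3*8/(3*5) = -10/3*48/5 = -32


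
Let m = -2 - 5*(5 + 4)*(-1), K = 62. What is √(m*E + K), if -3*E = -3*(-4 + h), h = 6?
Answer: 2*√37 ≈ 12.166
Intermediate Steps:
E = 2 (E = -(-1)*(-4 + 6) = -(-1)*2 = -⅓*(-6) = 2)
m = 43 (m = -2 - 45*(-1) = -2 - 5*(-9) = -2 + 45 = 43)
√(m*E + K) = √(43*2 + 62) = √(86 + 62) = √148 = 2*√37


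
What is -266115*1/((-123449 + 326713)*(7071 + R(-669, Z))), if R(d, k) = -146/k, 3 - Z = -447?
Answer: -59875875/323373104128 ≈ -0.00018516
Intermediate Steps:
Z = 450 (Z = 3 - 1*(-447) = 3 + 447 = 450)
-266115*1/((-123449 + 326713)*(7071 + R(-669, Z))) = -266115*1/((-123449 + 326713)*(7071 - 146/450)) = -266115*1/(203264*(7071 - 146*1/450)) = -266115*1/(203264*(7071 - 73/225)) = -266115/((1590902/225)*203264) = -266115/323373104128/225 = -266115*225/323373104128 = -59875875/323373104128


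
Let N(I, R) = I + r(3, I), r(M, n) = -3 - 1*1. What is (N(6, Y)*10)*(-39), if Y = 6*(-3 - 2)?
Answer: -780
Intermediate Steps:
r(M, n) = -4 (r(M, n) = -3 - 1 = -4)
Y = -30 (Y = 6*(-5) = -30)
N(I, R) = -4 + I (N(I, R) = I - 4 = -4 + I)
(N(6, Y)*10)*(-39) = ((-4 + 6)*10)*(-39) = (2*10)*(-39) = 20*(-39) = -780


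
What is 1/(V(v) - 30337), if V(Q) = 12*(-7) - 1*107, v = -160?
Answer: -1/30528 ≈ -3.2757e-5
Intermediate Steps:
V(Q) = -191 (V(Q) = -84 - 107 = -191)
1/(V(v) - 30337) = 1/(-191 - 30337) = 1/(-30528) = -1/30528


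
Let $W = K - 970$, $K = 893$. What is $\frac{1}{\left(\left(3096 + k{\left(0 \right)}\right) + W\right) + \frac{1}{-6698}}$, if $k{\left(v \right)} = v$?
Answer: $\frac{6698}{20221261} \approx 0.00033124$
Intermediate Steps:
$W = -77$ ($W = 893 - 970 = -77$)
$\frac{1}{\left(\left(3096 + k{\left(0 \right)}\right) + W\right) + \frac{1}{-6698}} = \frac{1}{\left(\left(3096 + 0\right) - 77\right) + \frac{1}{-6698}} = \frac{1}{\left(3096 - 77\right) - \frac{1}{6698}} = \frac{1}{3019 - \frac{1}{6698}} = \frac{1}{\frac{20221261}{6698}} = \frac{6698}{20221261}$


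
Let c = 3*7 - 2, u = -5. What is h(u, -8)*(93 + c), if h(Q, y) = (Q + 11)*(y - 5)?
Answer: -8736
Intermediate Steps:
h(Q, y) = (-5 + y)*(11 + Q) (h(Q, y) = (11 + Q)*(-5 + y) = (-5 + y)*(11 + Q))
c = 19 (c = 21 - 2 = 19)
h(u, -8)*(93 + c) = (-55 - 5*(-5) + 11*(-8) - 5*(-8))*(93 + 19) = (-55 + 25 - 88 + 40)*112 = -78*112 = -8736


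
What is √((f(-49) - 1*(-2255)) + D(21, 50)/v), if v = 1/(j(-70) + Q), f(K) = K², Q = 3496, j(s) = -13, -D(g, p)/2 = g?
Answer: I*√141630 ≈ 376.34*I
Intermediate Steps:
D(g, p) = -2*g
v = 1/3483 (v = 1/(-13 + 3496) = 1/3483 ≈ 0.00028711)
√((f(-49) - 1*(-2255)) + D(21, 50)/v) = √(((-49)² - 1*(-2255)) + (-2*21)/(1/3483)) = √((2401 + 2255) - 42*3483) = √(4656 - 146286) = √(-141630) = I*√141630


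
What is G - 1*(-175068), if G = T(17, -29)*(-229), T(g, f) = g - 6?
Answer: 172549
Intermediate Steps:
T(g, f) = -6 + g
G = -2519 (G = (-6 + 17)*(-229) = 11*(-229) = -2519)
G - 1*(-175068) = -2519 - 1*(-175068) = -2519 + 175068 = 172549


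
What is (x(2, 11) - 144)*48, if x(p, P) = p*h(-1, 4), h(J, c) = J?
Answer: -7008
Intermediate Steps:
x(p, P) = -p (x(p, P) = p*(-1) = -p)
(x(2, 11) - 144)*48 = (-1*2 - 144)*48 = (-2 - 144)*48 = -146*48 = -7008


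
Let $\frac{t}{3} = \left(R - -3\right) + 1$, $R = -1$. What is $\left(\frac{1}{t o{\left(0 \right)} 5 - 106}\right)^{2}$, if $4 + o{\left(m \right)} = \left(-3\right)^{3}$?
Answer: $\frac{1}{2253001} \approx 4.4385 \cdot 10^{-7}$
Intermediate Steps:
$o{\left(m \right)} = -31$ ($o{\left(m \right)} = -4 + \left(-3\right)^{3} = -4 - 27 = -31$)
$t = 9$ ($t = 3 \left(\left(-1 - -3\right) + 1\right) = 3 \left(\left(-1 + 3\right) + 1\right) = 3 \left(2 + 1\right) = 3 \cdot 3 = 9$)
$\left(\frac{1}{t o{\left(0 \right)} 5 - 106}\right)^{2} = \left(\frac{1}{9 \left(-31\right) 5 - 106}\right)^{2} = \left(\frac{1}{\left(-279\right) 5 - 106}\right)^{2} = \left(\frac{1}{-1395 - 106}\right)^{2} = \left(\frac{1}{-1501}\right)^{2} = \left(- \frac{1}{1501}\right)^{2} = \frac{1}{2253001}$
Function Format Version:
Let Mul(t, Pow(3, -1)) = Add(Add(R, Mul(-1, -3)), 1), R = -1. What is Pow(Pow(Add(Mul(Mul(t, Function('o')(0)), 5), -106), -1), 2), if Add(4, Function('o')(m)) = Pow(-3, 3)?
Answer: Rational(1, 2253001) ≈ 4.4385e-7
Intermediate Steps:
Function('o')(m) = -31 (Function('o')(m) = Add(-4, Pow(-3, 3)) = Add(-4, -27) = -31)
t = 9 (t = Mul(3, Add(Add(-1, Mul(-1, -3)), 1)) = Mul(3, Add(Add(-1, 3), 1)) = Mul(3, Add(2, 1)) = Mul(3, 3) = 9)
Pow(Pow(Add(Mul(Mul(t, Function('o')(0)), 5), -106), -1), 2) = Pow(Pow(Add(Mul(Mul(9, -31), 5), -106), -1), 2) = Pow(Pow(Add(Mul(-279, 5), -106), -1), 2) = Pow(Pow(Add(-1395, -106), -1), 2) = Pow(Pow(-1501, -1), 2) = Pow(Rational(-1, 1501), 2) = Rational(1, 2253001)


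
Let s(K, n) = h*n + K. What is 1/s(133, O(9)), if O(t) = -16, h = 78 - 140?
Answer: 1/1125 ≈ 0.00088889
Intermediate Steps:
h = -62
s(K, n) = K - 62*n (s(K, n) = -62*n + K = K - 62*n)
1/s(133, O(9)) = 1/(133 - 62*(-16)) = 1/(133 + 992) = 1/1125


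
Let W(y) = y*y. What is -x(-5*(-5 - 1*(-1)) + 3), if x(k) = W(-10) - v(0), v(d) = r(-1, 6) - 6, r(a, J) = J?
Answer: -100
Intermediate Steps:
W(y) = y²
v(d) = 0 (v(d) = 6 - 6 = 0)
x(k) = 100 (x(k) = (-10)² - 1*0 = 100 + 0 = 100)
-x(-5*(-5 - 1*(-1)) + 3) = -1*100 = -100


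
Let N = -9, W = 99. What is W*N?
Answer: -891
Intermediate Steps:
W*N = 99*(-9) = -891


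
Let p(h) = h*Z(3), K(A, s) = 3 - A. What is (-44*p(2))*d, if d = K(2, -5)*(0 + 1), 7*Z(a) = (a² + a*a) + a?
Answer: -264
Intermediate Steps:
Z(a) = a/7 + 2*a²/7 (Z(a) = ((a² + a*a) + a)/7 = ((a² + a²) + a)/7 = (2*a² + a)/7 = (a + 2*a²)/7 = a/7 + 2*a²/7)
p(h) = 3*h (p(h) = h*((⅐)*3*(1 + 2*3)) = h*((⅐)*3*(1 + 6)) = h*((⅐)*3*7) = h*3 = 3*h)
d = 1 (d = (3 - 1*2)*(0 + 1) = (3 - 2)*1 = 1*1 = 1)
(-44*p(2))*d = -132*2*1 = -44*6*1 = -264*1 = -264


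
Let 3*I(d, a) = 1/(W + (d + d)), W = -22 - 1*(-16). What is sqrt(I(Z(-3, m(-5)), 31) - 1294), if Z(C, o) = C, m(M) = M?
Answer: 11*I*sqrt(385)/6 ≈ 35.973*I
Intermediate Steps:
W = -6 (W = -22 + 16 = -6)
I(d, a) = 1/(3*(-6 + 2*d)) (I(d, a) = 1/(3*(-6 + (d + d))) = 1/(3*(-6 + 2*d)))
sqrt(I(Z(-3, m(-5)), 31) - 1294) = sqrt(1/(6*(-3 - 3)) - 1294) = sqrt((1/6)/(-6) - 1294) = sqrt((1/6)*(-1/6) - 1294) = sqrt(-1/36 - 1294) = sqrt(-46585/36) = 11*I*sqrt(385)/6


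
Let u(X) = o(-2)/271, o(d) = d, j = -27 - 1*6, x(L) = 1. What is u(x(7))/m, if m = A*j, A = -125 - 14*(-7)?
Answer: -2/241461 ≈ -8.2829e-6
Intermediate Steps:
j = -33 (j = -27 - 6 = -33)
A = -27 (A = -125 - 1*(-98) = -125 + 98 = -27)
m = 891 (m = -27*(-33) = 891)
u(X) = -2/271
u(x(7))/m = -2/271/891 = -2/271*1/891 = -2/241461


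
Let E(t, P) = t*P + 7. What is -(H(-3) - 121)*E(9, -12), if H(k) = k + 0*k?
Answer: -12524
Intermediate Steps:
E(t, P) = 7 + P*t (E(t, P) = P*t + 7 = 7 + P*t)
H(k) = k (H(k) = k + 0 = k)
-(H(-3) - 121)*E(9, -12) = -(-3 - 121)*(7 - 12*9) = -(-124)*(7 - 108) = -(-124)*(-101) = -1*12524 = -12524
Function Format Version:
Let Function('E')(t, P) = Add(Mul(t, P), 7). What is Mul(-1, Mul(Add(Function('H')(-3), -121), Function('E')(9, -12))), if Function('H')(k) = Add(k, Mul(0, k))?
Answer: -12524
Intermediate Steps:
Function('E')(t, P) = Add(7, Mul(P, t)) (Function('E')(t, P) = Add(Mul(P, t), 7) = Add(7, Mul(P, t)))
Function('H')(k) = k (Function('H')(k) = Add(k, 0) = k)
Mul(-1, Mul(Add(Function('H')(-3), -121), Function('E')(9, -12))) = Mul(-1, Mul(Add(-3, -121), Add(7, Mul(-12, 9)))) = Mul(-1, Mul(-124, Add(7, -108))) = Mul(-1, Mul(-124, -101)) = Mul(-1, 12524) = -12524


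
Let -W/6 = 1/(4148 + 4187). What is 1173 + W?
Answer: 9776949/8335 ≈ 1173.0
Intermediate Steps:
W = -6/8335 (W = -6/(4148 + 4187) = -6/8335 ≈ -0.00071986)
1173 + W = 1173 - 6/8335 = 9776949/8335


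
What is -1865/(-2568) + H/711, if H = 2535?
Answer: 870655/202872 ≈ 4.2916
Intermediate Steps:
-1865/(-2568) + H/711 = -1865/(-2568) + 2535/711 = -1865*(-1/2568) + 2535*(1/711) = 1865/2568 + 845/237 = 870655/202872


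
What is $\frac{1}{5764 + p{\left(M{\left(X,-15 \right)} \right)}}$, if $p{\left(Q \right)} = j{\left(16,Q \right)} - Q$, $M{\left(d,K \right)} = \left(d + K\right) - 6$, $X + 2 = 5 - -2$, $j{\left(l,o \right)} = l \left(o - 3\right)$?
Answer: $\frac{1}{5476} \approx 0.00018262$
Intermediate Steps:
$j{\left(l,o \right)} = l \left(-3 + o\right)$
$X = 5$ ($X = -2 + \left(5 - -2\right) = -2 + \left(5 + 2\right) = -2 + 7 = 5$)
$M{\left(d,K \right)} = -6 + K + d$ ($M{\left(d,K \right)} = \left(K + d\right) - 6 = -6 + K + d$)
$p{\left(Q \right)} = -48 + 15 Q$ ($p{\left(Q \right)} = 16 \left(-3 + Q\right) - Q = \left(-48 + 16 Q\right) - Q = -48 + 15 Q$)
$\frac{1}{5764 + p{\left(M{\left(X,-15 \right)} \right)}} = \frac{1}{5764 + \left(-48 + 15 \left(-6 - 15 + 5\right)\right)} = \frac{1}{5764 + \left(-48 + 15 \left(-16\right)\right)} = \frac{1}{5764 - 288} = \frac{1}{5476}$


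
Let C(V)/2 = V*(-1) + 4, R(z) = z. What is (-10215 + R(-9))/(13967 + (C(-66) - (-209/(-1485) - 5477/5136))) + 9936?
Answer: 32395194877392/3260623777 ≈ 9935.3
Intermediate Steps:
C(V) = 8 - 2*V (C(V) = 2*(V*(-1) + 4) = 2*(-V + 4) = 2*(4 - V) = 8 - 2*V)
(-10215 + R(-9))/(13967 + (C(-66) - (-209/(-1485) - 5477/5136))) + 9936 = (-10215 - 9)/(13967 + ((8 - 2*(-66)) - (-209/(-1485) - 5477/5136))) + 9936 = -10224/(13967 + ((8 + 132) - (-209*(-1/1485) - 5477*1/5136))) + 9936 = -10224/(13967 + (140 - (19/135 - 5477/5136))) + 9936 = -10224/(13967 + (140 - 1*(-213937/231120))) + 9936 = -10224/(13967 + (140 + 213937/231120)) + 9936 = -10224/(13967 + 32570737/231120) + 9936 = -10224/3260623777/231120 + 9936 = -10224*231120/3260623777 + 9936 = -2362970880/3260623777 + 9936 = 32395194877392/3260623777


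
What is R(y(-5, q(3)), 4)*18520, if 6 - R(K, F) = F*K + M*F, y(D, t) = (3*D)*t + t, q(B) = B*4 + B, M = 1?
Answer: 15593840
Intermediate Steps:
q(B) = 5*B (q(B) = 4*B + B = 5*B)
y(D, t) = t + 3*D*t (y(D, t) = 3*D*t + t = t + 3*D*t)
R(K, F) = 6 - F - F*K (R(K, F) = 6 - (F*K + 1*F) = 6 - (F*K + F) = 6 - (F + F*K) = 6 + (-F - F*K) = 6 - F - F*K)
R(y(-5, q(3)), 4)*18520 = (6 - 1*4 - 1*4*(5*3)*(1 + 3*(-5)))*18520 = (6 - 4 - 1*4*15*(1 - 15))*18520 = (6 - 4 - 1*4*15*(-14))*18520 = (6 - 4 - 1*4*(-210))*18520 = (6 - 4 + 840)*18520 = 842*18520 = 15593840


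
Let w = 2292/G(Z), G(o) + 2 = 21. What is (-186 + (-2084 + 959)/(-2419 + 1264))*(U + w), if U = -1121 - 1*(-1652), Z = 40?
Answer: -176392107/1463 ≈ -1.2057e+5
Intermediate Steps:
G(o) = 19 (G(o) = -2 + 21 = 19)
U = 531 (U = -1121 + 1652 = 531)
w = 2292/19 ≈ 120.63
(-186 + (-2084 + 959)/(-2419 + 1264))*(U + w) = (-186 + (-2084 + 959)/(-2419 + 1264))*(531 + 2292/19) = (-186 - 1125/(-1155))*(12381/19) = (-186 - 1125*(-1/1155))*(12381/19) = (-186 + 75/77)*(12381/19) = -14247/77*12381/19 = -176392107/1463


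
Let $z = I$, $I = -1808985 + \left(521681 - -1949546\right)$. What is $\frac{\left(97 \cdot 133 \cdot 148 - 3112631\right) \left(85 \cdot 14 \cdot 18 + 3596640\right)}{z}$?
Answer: $- \frac{2176775045490}{331121} \approx -6.574 \cdot 10^{6}$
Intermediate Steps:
$I = 662242$ ($I = -1808985 + \left(521681 + 1949546\right) = -1808985 + 2471227 = 662242$)
$z = 662242$
$\frac{\left(97 \cdot 133 \cdot 148 - 3112631\right) \left(85 \cdot 14 \cdot 18 + 3596640\right)}{z} = \frac{\left(97 \cdot 133 \cdot 148 - 3112631\right) \left(85 \cdot 14 \cdot 18 + 3596640\right)}{662242} = \left(12901 \cdot 148 - 3112631\right) \left(1190 \cdot 18 + 3596640\right) \frac{1}{662242} = \left(1909348 - 3112631\right) \left(21420 + 3596640\right) \frac{1}{662242} = \left(-1203283\right) 3618060 \cdot \frac{1}{662242} = \left(-4353550090980\right) \frac{1}{662242} = - \frac{2176775045490}{331121}$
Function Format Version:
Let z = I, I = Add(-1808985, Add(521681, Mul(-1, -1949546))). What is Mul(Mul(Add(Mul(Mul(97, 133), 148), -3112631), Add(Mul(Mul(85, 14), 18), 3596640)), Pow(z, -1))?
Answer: Rational(-2176775045490, 331121) ≈ -6.5740e+6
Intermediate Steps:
I = 662242 (I = Add(-1808985, Add(521681, 1949546)) = Add(-1808985, 2471227) = 662242)
z = 662242
Mul(Mul(Add(Mul(Mul(97, 133), 148), -3112631), Add(Mul(Mul(85, 14), 18), 3596640)), Pow(z, -1)) = Mul(Mul(Add(Mul(Mul(97, 133), 148), -3112631), Add(Mul(Mul(85, 14), 18), 3596640)), Pow(662242, -1)) = Mul(Mul(Add(Mul(12901, 148), -3112631), Add(Mul(1190, 18), 3596640)), Rational(1, 662242)) = Mul(Mul(Add(1909348, -3112631), Add(21420, 3596640)), Rational(1, 662242)) = Mul(Mul(-1203283, 3618060), Rational(1, 662242)) = Mul(-4353550090980, Rational(1, 662242)) = Rational(-2176775045490, 331121)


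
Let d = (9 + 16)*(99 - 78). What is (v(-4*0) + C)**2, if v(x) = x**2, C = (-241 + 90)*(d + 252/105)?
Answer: 158552886969/25 ≈ 6.3421e+9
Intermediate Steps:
d = 525 (d = 25*21 = 525)
C = -398187/5 (C = (-241 + 90)*(525 + 252/105) = -151*(525 + 252*(1/105)) = -151*(525 + 12/5) = -151*2637/5 = -398187/5 ≈ -79637.)
(v(-4*0) + C)**2 = ((-4*0)**2 - 398187/5)**2 = (0**2 - 398187/5)**2 = (0 - 398187/5)**2 = (-398187/5)**2 = 158552886969/25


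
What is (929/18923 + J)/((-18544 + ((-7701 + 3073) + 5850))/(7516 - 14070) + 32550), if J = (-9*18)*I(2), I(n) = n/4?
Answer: -5019820018/2018611233153 ≈ -0.0024868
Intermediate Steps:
I(n) = n/4 (I(n) = n*(¼) = n/4)
J = -81 (J = (-9*18)*((¼)*2) = -162*½ = -81)
(929/18923 + J)/((-18544 + ((-7701 + 3073) + 5850))/(7516 - 14070) + 32550) = (929/18923 - 81)/((-18544 + ((-7701 + 3073) + 5850))/(7516 - 14070) + 32550) = (929*(1/18923) - 81)/((-18544 + (-4628 + 5850))/(-6554) + 32550) = (929/18923 - 81)/((-18544 + 1222)*(-1/6554) + 32550) = -1531834/(18923*(-17322*(-1/6554) + 32550)) = -1531834/(18923*(8661/3277 + 32550)) = -1531834/(18923*106675011/3277) = -1531834/18923*3277/106675011 = -5019820018/2018611233153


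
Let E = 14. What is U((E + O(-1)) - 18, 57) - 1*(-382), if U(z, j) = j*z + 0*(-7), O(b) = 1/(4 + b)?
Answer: 173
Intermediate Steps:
U(z, j) = j*z (U(z, j) = j*z + 0 = j*z)
U((E + O(-1)) - 18, 57) - 1*(-382) = 57*((14 + 1/(4 - 1)) - 18) - 1*(-382) = 57*((14 + 1/3) - 18) + 382 = 57*((14 + ⅓) - 18) + 382 = 57*(43/3 - 18) + 382 = 57*(-11/3) + 382 = -209 + 382 = 173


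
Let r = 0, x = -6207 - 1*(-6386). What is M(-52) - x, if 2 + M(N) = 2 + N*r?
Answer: -179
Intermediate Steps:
x = 179 (x = -6207 + 6386 = 179)
M(N) = 0 (M(N) = -2 + (2 + N*0) = -2 + (2 + 0) = -2 + 2 = 0)
M(-52) - x = 0 - 1*179 = 0 - 179 = -179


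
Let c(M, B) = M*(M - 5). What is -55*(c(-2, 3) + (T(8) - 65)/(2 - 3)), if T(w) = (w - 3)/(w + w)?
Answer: -69245/16 ≈ -4327.8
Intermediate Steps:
T(w) = (-3 + w)/(2*w) (T(w) = (-3 + w)/((2*w)) = (-3 + w)*(1/(2*w)) = (-3 + w)/(2*w))
c(M, B) = M*(-5 + M)
-55*(c(-2, 3) + (T(8) - 65)/(2 - 3)) = -55*(-2*(-5 - 2) + ((½)*(-3 + 8)/8 - 65)/(2 - 3)) = -55*(-2*(-7) + ((½)*(⅛)*5 - 65)/(-1)) = -55*(14 + (5/16 - 65)*(-1)) = -55*(14 - 1035/16*(-1)) = -55*(14 + 1035/16) = -55*1259/16 = -69245/16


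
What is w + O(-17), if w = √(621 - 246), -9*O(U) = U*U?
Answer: -289/9 + 5*√15 ≈ -12.746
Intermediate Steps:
O(U) = -U²/9 (O(U) = -U*U/9 = -U²/9)
w = 5*√15 (w = √375 = 5*√15 ≈ 19.365)
w + O(-17) = 5*√15 - ⅑*(-17)² = 5*√15 - ⅑*289 = 5*√15 - 289/9 = -289/9 + 5*√15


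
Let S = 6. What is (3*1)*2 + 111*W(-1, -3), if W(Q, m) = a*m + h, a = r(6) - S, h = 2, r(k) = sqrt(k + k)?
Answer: 2226 - 666*sqrt(3) ≈ 1072.5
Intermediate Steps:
r(k) = sqrt(2)*sqrt(k) (r(k) = sqrt(2*k) = sqrt(2)*sqrt(k))
a = -6 + 2*sqrt(3) (a = sqrt(2)*sqrt(6) - 1*6 = 2*sqrt(3) - 6 = -6 + 2*sqrt(3) ≈ -2.5359)
W(Q, m) = 2 + m*(-6 + 2*sqrt(3)) (W(Q, m) = (-6 + 2*sqrt(3))*m + 2 = m*(-6 + 2*sqrt(3)) + 2 = 2 + m*(-6 + 2*sqrt(3)))
(3*1)*2 + 111*W(-1, -3) = (3*1)*2 + 111*(2 - 2*(-3)*(3 - sqrt(3))) = 3*2 + 111*(2 + (18 - 6*sqrt(3))) = 6 + 111*(20 - 6*sqrt(3)) = 6 + (2220 - 666*sqrt(3)) = 2226 - 666*sqrt(3)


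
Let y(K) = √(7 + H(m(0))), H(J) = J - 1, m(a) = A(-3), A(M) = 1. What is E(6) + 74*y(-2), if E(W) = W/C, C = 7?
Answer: 6/7 + 74*√7 ≈ 196.64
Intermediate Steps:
m(a) = 1
H(J) = -1 + J
E(W) = W/7
y(K) = √7 (y(K) = √(7 + (-1 + 1)) = √(7 + 0) = √7)
E(6) + 74*y(-2) = (⅐)*6 + 74*√7 = 6/7 + 74*√7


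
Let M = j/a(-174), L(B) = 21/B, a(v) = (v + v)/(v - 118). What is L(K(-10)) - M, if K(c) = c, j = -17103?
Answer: 4161121/290 ≈ 14349.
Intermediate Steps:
a(v) = 2*v/(-118 + v) (a(v) = (2*v)/(-118 + v) = 2*v/(-118 + v))
M = -416173/29 (M = -17103/(2*(-174)/(-118 - 174)) = -17103/(2*(-174)/(-292)) = -17103/(2*(-174)*(-1/292)) = -17103/87/73 = -17103*73/87 = -416173/29 ≈ -14351.)
L(K(-10)) - M = 21/(-10) - 1*(-416173/29) = 21*(-⅒) + 416173/29 = -21/10 + 416173/29 = 4161121/290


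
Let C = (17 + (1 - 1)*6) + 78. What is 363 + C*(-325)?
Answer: -30512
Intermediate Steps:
C = 95 (C = (17 + 0*6) + 78 = (17 + 0) + 78 = 17 + 78 = 95)
363 + C*(-325) = 363 + 95*(-325) = 363 - 30875 = -30512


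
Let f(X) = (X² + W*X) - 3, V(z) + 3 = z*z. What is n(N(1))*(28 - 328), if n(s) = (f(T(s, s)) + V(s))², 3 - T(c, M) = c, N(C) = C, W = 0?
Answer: -300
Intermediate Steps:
V(z) = -3 + z² (V(z) = -3 + z*z = -3 + z²)
T(c, M) = 3 - c
f(X) = -3 + X² (f(X) = (X² + 0*X) - 3 = (X² + 0) - 3 = X² - 3 = -3 + X²)
n(s) = (-6 + s² + (3 - s)²)² (n(s) = ((-3 + (3 - s)²) + (-3 + s²))² = (-6 + s² + (3 - s)²)²)
n(N(1))*(28 - 328) = (-6 + 1² + (-3 + 1)²)²*(28 - 328) = (-6 + 1 + (-2)²)²*(-300) = (-6 + 1 + 4)²*(-300) = (-1)²*(-300) = 1*(-300) = -300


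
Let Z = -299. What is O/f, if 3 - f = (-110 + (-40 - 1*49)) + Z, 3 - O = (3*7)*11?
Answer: -76/167 ≈ -0.45509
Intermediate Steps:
O = -228 (O = 3 - 3*7*11 = 3 - 21*11 = 3 - 1*231 = 3 - 231 = -228)
f = 501 (f = 3 - ((-110 + (-40 - 1*49)) - 299) = 3 - ((-110 + (-40 - 49)) - 299) = 3 - ((-110 - 89) - 299) = 3 - (-199 - 299) = 3 - 1*(-498) = 3 + 498 = 501)
O/f = -228/501 = -228*1/501 = -76/167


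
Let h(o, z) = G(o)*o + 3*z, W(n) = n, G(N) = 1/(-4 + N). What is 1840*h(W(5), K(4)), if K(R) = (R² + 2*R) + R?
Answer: 163760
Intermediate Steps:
K(R) = R² + 3*R
h(o, z) = 3*z + o/(-4 + o) (h(o, z) = o/(-4 + o) + 3*z = 3*z + o/(-4 + o))
1840*h(W(5), K(4)) = 1840*((5 + 3*(4*(3 + 4))*(-4 + 5))/(-4 + 5)) = 1840*((5 + 3*(4*7)*1)/1) = 1840*(1*(5 + 3*28*1)) = 1840*(1*(5 + 84)) = 1840*(1*89) = 1840*89 = 163760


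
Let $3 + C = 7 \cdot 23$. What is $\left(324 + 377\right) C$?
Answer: $110758$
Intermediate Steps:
$C = 158$ ($C = -3 + 7 \cdot 23 = -3 + 161 = 158$)
$\left(324 + 377\right) C = \left(324 + 377\right) 158 = 701 \cdot 158 = 110758$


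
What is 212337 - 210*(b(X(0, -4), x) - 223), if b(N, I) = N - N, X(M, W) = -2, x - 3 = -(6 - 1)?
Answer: 259167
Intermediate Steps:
x = -2 (x = 3 - (6 - 1) = 3 - 1*5 = 3 - 5 = -2)
b(N, I) = 0
212337 - 210*(b(X(0, -4), x) - 223) = 212337 - 210*(0 - 223) = 212337 - 210*(-223) = 212337 - 1*(-46830) = 212337 + 46830 = 259167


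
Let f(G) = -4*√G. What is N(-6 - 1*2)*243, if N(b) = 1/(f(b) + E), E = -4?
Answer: -27/4 + 27*I*√2/2 ≈ -6.75 + 19.092*I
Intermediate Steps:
N(b) = 1/(-4 - 4*√b) (N(b) = 1/(-4*√b - 4) = 1/(-4 - 4*√b))
N(-6 - 1*2)*243 = -1/(4 + 4*√(-6 - 1*2))*243 = -1/(4 + 4*√(-6 - 2))*243 = -1/(4 + 4*√(-8))*243 = -1/(4 + 4*(2*I*√2))*243 = -1/(4 + 8*I*√2)*243 = -243/(4 + 8*I*√2)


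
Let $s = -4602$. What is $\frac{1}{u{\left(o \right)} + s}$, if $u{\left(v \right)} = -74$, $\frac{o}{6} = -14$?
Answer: $- \frac{1}{4676} \approx -0.00021386$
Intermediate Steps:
$o = -84$ ($o = 6 \left(-14\right) = -84$)
$\frac{1}{u{\left(o \right)} + s} = \frac{1}{-74 - 4602} = \frac{1}{-4676} = - \frac{1}{4676}$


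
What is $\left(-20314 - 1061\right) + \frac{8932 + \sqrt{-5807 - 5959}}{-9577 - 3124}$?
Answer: $- \frac{271492807}{12701} - \frac{i \sqrt{11766}}{12701} \approx -21376.0 - 0.0085404 i$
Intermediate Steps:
$\left(-20314 - 1061\right) + \frac{8932 + \sqrt{-5807 - 5959}}{-9577 - 3124} = -21375 + \frac{8932 + \sqrt{-11766}}{-12701} = -21375 + \left(8932 + i \sqrt{11766}\right) \left(- \frac{1}{12701}\right) = -21375 - \left(\frac{8932}{12701} + \frac{i \sqrt{11766}}{12701}\right) = - \frac{271492807}{12701} - \frac{i \sqrt{11766}}{12701}$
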